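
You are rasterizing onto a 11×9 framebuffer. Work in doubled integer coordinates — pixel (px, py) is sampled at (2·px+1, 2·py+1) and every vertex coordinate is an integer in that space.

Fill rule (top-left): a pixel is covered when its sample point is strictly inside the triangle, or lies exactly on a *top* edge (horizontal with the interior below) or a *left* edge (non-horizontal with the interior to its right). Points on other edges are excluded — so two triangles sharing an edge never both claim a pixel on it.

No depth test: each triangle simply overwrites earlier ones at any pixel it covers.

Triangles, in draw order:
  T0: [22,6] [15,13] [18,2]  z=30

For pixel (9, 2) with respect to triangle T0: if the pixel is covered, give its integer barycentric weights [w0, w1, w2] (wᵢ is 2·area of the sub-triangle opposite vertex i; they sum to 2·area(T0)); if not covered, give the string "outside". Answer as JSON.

T0:
  2·area = 56
  edge (22, 6)→(15, 13): d=(-7,7) right/bottom  bias=-1
  edge (15, 13)→(18, 2): d=(3,-11) top-left  bias=+0
  edge (18, 2)→(22, 6): d=(4,4) right/bottom  bias=-1
    (8,0)@(17, 1): e=[70,-14,0] → ·  [on edge]
    (9,1)@(19, 3): e=[42,14,0] → ·  [on edge]
    (9,2)@(19, 5): e=[28,20,8] → #
    (10,2)@(21, 5): e=[14,42,0] → ·  [on edge]
    (8,3)@(17, 7): e=[28,4,24] → #
    (10,3)@(21, 7): e=[0,48,8] → ·  [on edge]
    (8,4)@(17, 9): e=[14,10,32] → #
    (9,4)@(19, 9): e=[0,32,24] → ·  [on edge]
    (8,5)@(17, 11): e=[0,16,40] → ·  [on edge]
    (7,6)@(15, 13): e=[0,0,56] → ·  [on edge]
    (6,7)@(13, 15): e=[0,-16,72] → ·  [on edge]
    (5,8)@(11, 17): e=[0,-32,88] → ·  [on edge]
  covered (4 px):
    · · · · · · · · · · ·
    · · · · · · · · · · ·
    · · · · · · · · · # ·
    · · · · · · · · # # ·
    · · · · · · · · # · ·
    · · · · · · · · · · ·
    · · · · · · · · · · ·
    · · · · · · · · · · ·
    · · · · · · · · · · ·

Final: [20,8,28]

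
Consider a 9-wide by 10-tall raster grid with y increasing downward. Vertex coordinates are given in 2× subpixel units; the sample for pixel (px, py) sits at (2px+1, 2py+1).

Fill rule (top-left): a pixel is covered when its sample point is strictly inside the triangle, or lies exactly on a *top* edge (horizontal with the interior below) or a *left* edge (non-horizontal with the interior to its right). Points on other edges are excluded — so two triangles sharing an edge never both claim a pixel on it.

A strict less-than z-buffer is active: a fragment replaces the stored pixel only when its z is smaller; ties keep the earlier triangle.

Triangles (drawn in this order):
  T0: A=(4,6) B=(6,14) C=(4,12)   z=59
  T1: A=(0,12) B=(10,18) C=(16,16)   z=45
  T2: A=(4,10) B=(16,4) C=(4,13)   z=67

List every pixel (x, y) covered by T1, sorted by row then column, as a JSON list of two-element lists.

T0:
  2·area = 12
  edge (4, 6)→(6, 14): d=(2,8) right/bottom  bias=-1
  edge (6, 14)→(4, 12): d=(-2,-2) top-left  bias=+0
  edge (4, 12)→(4, 6): d=(0,-6) top-left  bias=+0
    (0,4)@(1, 9): e=[30,0,-18] → ·  [on edge]
    (1,5)@(3, 11): e=[18,0,-6] → ·  [on edge]
    (2,5)@(5, 11): e=[2,4,6] → #
    (3,5)@(7, 11): e=[-14,8,18] → ·
    (2,6)@(5, 13): e=[6,0,6] → #  [on edge]
    (3,6)@(7, 13): e=[-10,4,18] → ·
    (2,7)@(5, 15): e=[10,-4,6] → ·
    (3,7)@(7, 15): e=[-6,0,18] → ·  [on edge]
    (4,8)@(9, 17): e=[-18,0,30] → ·  [on edge]
    (5,9)@(11, 19): e=[-30,0,42] → ·  [on edge]
  covered (2 px):
    · · · · · · · · ·
    · · · · · · · · ·
    · · · · · · · · ·
    · · · · · · · · ·
    · · · · · · · · ·
    · · # · · · · · ·
    · · # · · · · · ·
    · · · · · · · · ·
    · · · · · · · · ·
    · · · · · · · · ·
T1:
  2·area = 56  (B↔C swapped to make it positive)
  edge (0, 12)→(16, 16): d=(16,4) right/bottom  bias=-1
  edge (16, 16)→(10, 18): d=(-6,2) right/bottom  bias=-1
  edge (10, 18)→(0, 12): d=(-10,-6) top-left  bias=+0
    (1,6)@(3, 13): e=[4,44,8] → #
    (2,6)@(5, 13): e=[-4,40,20] → ·
    (1,7)@(3, 15): e=[36,32,-12] → ·
    (2,7)@(5, 15): e=[28,28,0] → #  [on edge]
    (3,7)@(7, 15): e=[20,24,12] → #
    (4,7)@(9, 15): e=[12,20,24] → #
    (5,7)@(11, 15): e=[4,16,36] → #
    (6,7)@(13, 15): e=[-4,12,48] → ·
    (2,8)@(5, 17): e=[60,16,-20] → ·
    (3,8)@(7, 17): e=[52,12,-8] → ·
    (4,8)@(9, 17): e=[44,8,4] → #
    (6,8)@(13, 17): e=[28,0,28] → ·  [on edge]
    (3,9)@(7, 19): e=[84,0,-28] → ·  [on edge]
  covered (7 px):
    · · · · · · · · ·
    · · · · · · · · ·
    · · · · · · · · ·
    · · · · · · · · ·
    · · · · · · · · ·
    · · · · · · · · ·
    · # · · · · · · ·
    · · # # # # · · ·
    · · · · # # · · ·
    · · · · · · · · ·
T2:
  2·area = 36
  edge (4, 10)→(16, 4): d=(12,-6) top-left  bias=+0
  edge (16, 4)→(4, 13): d=(-12,9) right/bottom  bias=-1
  edge (4, 13)→(4, 10): d=(0,-3) top-left  bias=+0
    (5,3)@(11, 7): e=[6,9,21] → #
    (6,3)@(13, 7): e=[18,-9,27] → ·
    (3,4)@(7, 9): e=[6,21,9] → #
    (4,4)@(9, 9): e=[18,3,15] → #
    (5,4)@(11, 9): e=[30,-15,21] → ·
    (2,5)@(5, 11): e=[18,15,3] → #
    (3,5)@(7, 11): e=[30,-3,9] → ·
    (4,5)@(9, 11): e=[42,-21,15] → ·
    (2,6)@(5, 13): e=[42,-9,3] → ·
  covered (4 px):
    · · · · · · · · ·
    · · · · · · · · ·
    · · · · · · · · ·
    · · · · · # · · ·
    · · · # # · · · ·
    · · # · · · · · ·
    · · · · · · · · ·
    · · · · · · · · ·
    · · · · · · · · ·
    · · · · · · · · ·

Final: [[1,6],[2,7],[3,7],[4,7],[5,7],[4,8],[5,8]]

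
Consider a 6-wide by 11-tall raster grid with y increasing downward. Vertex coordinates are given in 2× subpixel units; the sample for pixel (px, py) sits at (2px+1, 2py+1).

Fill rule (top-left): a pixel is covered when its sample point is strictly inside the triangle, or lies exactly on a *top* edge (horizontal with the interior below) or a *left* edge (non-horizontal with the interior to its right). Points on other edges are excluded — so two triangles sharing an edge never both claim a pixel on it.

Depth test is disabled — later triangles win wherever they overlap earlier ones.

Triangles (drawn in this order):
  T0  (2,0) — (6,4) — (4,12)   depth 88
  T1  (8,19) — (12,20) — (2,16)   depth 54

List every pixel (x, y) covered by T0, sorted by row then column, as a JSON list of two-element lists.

T0:
  2·area = 40
  edge (2, 0)→(6, 4): d=(4,4) right/bottom  bias=-1
  edge (6, 4)→(4, 12): d=(-2,8) right/bottom  bias=-1
  edge (4, 12)→(2, 0): d=(-2,-12) top-left  bias=+0
    (1,0)@(3, 1): e=[0,30,10] → ·  [on edge]
    (1,1)@(3, 3): e=[8,26,6] → █
    (2,1)@(5, 3): e=[0,10,30] → ·  [on edge]
    (1,2)@(3, 5): e=[16,22,2] → █
    (2,2)@(5, 5): e=[8,6,26] → █
    (3,2)@(7, 5): e=[0,-10,50] → ·  [on edge]
    (1,3)@(3, 7): e=[24,18,-2] → ·
    (2,3)@(5, 7): e=[16,2,22] → █
    (3,3)@(7, 7): e=[8,-14,46] → ·
    (4,3)@(9, 7): e=[0,-30,70] → ·  [on edge]
    (2,4)@(5, 9): e=[24,-2,18] → ·
    (5,4)@(11, 9): e=[0,-50,90] → ·  [on edge]
  covered (4 px):
    · · · · · ·
    · █ · · · ·
    · █ █ · · ·
    · · █ · · ·
    · · · · · ·
    · · · · · ·
    · · · · · ·
    · · · · · ·
    · · · · · ·
    · · · · · ·
    · · · · · ·
T1:
  2·area = 6  (B↔C swapped to make it positive)
  edge (8, 19)→(2, 16): d=(-6,-3) top-left  bias=+0
  edge (2, 16)→(12, 20): d=(10,4) right/bottom  bias=-1
  edge (12, 20)→(8, 19): d=(-4,-1) top-left  bias=+0
    (4,9)@(9, 19): e=[3,2,1] → █
    (5,9)@(11, 19): e=[9,-6,3] → ·
    (4,10)@(9, 21): e=[-9,22,-7] → ·
  covered (1 px):
    · · · · · ·
    · · · · · ·
    · · · · · ·
    · · · · · ·
    · · · · · ·
    · · · · · ·
    · · · · · ·
    · · · · · ·
    · · · · · ·
    · · · · █ ·
    · · · · · ·

Final: [[1,1],[1,2],[2,2],[2,3]]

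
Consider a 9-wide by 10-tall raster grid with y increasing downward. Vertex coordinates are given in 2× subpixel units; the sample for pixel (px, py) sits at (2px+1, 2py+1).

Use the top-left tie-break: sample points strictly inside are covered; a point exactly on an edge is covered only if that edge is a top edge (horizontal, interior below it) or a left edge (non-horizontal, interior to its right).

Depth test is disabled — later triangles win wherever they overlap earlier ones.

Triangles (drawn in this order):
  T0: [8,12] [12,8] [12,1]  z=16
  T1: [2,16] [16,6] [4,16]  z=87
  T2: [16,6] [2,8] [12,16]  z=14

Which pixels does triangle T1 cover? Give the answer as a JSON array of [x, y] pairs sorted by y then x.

T0:
  2·area = 28  (B↔C swapped to make it positive)
  edge (8, 12)→(12, 1): d=(4,-11) top-left  bias=+0
  edge (12, 1)→(12, 8): d=(0,7) right/bottom  bias=-1
  edge (12, 8)→(8, 12): d=(-4,4) right/bottom  bias=-1
    (8,1)@(17, 3): e=[63,-35,0] → ·  [on edge]
    (5,2)@(11, 5): e=[5,7,16] → █
    (6,2)@(13, 5): e=[27,-7,8] → ·
    (7,2)@(15, 5): e=[49,-21,0] → ·  [on edge]
    (5,3)@(11, 7): e=[13,7,8] → █
    (6,3)@(13, 7): e=[35,-7,0] → ·  [on edge]
    (5,4)@(11, 9): e=[21,7,0] → ·  [on edge]
    (4,5)@(9, 11): e=[7,21,0] → ·  [on edge]
    (3,6)@(7, 13): e=[-7,35,0] → ·  [on edge]
    (2,7)@(5, 15): e=[-21,49,0] → ·  [on edge]
    (1,8)@(3, 17): e=[-35,63,0] → ·  [on edge]
    (0,9)@(1, 19): e=[-49,77,0] → ·  [on edge]
  covered (2 px):
    · · · · · · · · ·
    · · · · · · · · ·
    · · · · · █ · · ·
    · · · · · █ · · ·
    · · · · · · · · ·
    · · · · · · · · ·
    · · · · · · · · ·
    · · · · · · · · ·
    · · · · · · · · ·
    · · · · · · · · ·
T1:
  2·area = 20
  edge (2, 16)→(16, 6): d=(14,-10) top-left  bias=+0
  edge (16, 6)→(4, 16): d=(-12,10) right/bottom  bias=-1
  edge (4, 16)→(2, 16): d=(-2,0) right/bottom  bias=-1
    (4,5)@(9, 11): e=[0,10,10] → █  [on edge]
    (5,5)@(11, 11): e=[20,-10,10] → ·
    (3,6)@(7, 13): e=[8,6,6] → █
    (4,6)@(9, 13): e=[28,-14,6] → ·
    (2,7)@(5, 15): e=[16,2,2] → █
    (3,7)@(7, 15): e=[36,-18,2] → ·
    (2,8)@(5, 17): e=[44,-22,-2] → ·
  covered (3 px):
    · · · · · · · · ·
    · · · · · · · · ·
    · · · · · · · · ·
    · · · · · · · · ·
    · · · · · · · · ·
    · · · · █ · · · ·
    · · · █ · · · · ·
    · · █ · · · · · ·
    · · · · · · · · ·
    · · · · · · · · ·
T2:
  2·area = 132  (B↔C swapped to make it positive)
  edge (16, 6)→(12, 16): d=(-4,10) right/bottom  bias=-1
  edge (12, 16)→(2, 8): d=(-10,-8) top-left  bias=+0
  edge (2, 8)→(16, 6): d=(14,-2) top-left  bias=+0
    (4,3)@(9, 7): e=[66,66,0] → █  [on edge]
    (5,3)@(11, 7): e=[46,82,4] → █
    (6,3)@(13, 7): e=[26,98,8] → █
    (7,3)@(15, 7): e=[6,114,12] → █
    (8,3)@(17, 7): e=[-14,130,16] → ·
    (2,4)@(5, 9): e=[98,14,20] → █
    (3,4)@(7, 9): e=[78,30,24] → █
    (7,4)@(15, 9): e=[-2,94,40] → ·
    (2,5)@(5, 11): e=[90,-6,48] → ·
    (3,5)@(7, 11): e=[70,10,52] → █
    (7,5)@(15, 11): e=[-10,74,68] → ·
    (3,6)@(7, 13): e=[62,-10,80] → ·
  covered (17 px):
    · · · · · · · · ·
    · · · · · · · · ·
    · · · · · · · · ·
    · · · · █ █ █ █ ·
    · · █ █ █ █ █ · ·
    · · · █ █ █ █ · ·
    · · · · █ █ █ · ·
    · · · · · █ · · ·
    · · · · · · · · ·
    · · · · · · · · ·

Result: [[4,5],[3,6],[2,7]]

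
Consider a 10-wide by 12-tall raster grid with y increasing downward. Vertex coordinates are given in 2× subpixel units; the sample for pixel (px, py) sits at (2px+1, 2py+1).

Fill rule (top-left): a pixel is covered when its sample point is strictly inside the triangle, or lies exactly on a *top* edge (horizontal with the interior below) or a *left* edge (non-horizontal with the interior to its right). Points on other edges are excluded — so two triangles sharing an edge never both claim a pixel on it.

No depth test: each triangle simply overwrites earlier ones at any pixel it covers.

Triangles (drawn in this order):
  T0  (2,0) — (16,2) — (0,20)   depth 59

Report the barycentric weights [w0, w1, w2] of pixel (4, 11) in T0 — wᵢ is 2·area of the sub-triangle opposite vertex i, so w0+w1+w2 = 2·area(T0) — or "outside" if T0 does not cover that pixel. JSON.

T0:
  2·area = 284
  edge (2, 0)→(16, 2): d=(14,2) right/bottom  bias=-1
  edge (16, 2)→(0, 20): d=(-16,18) right/bottom  bias=-1
  edge (0, 20)→(2, 0): d=(2,-20) top-left  bias=+0
    (1,0)@(3, 1): e=[12,250,22] → X
    (2,0)@(5, 1): e=[8,214,62] → X
    (3,0)@(7, 1): e=[4,178,102] → X
    (4,0)@(9, 1): e=[0,142,142] → .  [on edge]
    (1,1)@(3, 3): e=[40,218,26] → X
    (4,1)@(9, 3): e=[28,110,146] → X
    (5,1)@(11, 3): e=[24,74,186] → X
    (6,1)@(13, 3): e=[20,38,226] → X
    (7,1)@(15, 3): e=[16,2,266] → X
    (8,1)@(17, 3): e=[12,-34,306] → .
    (1,2)@(3, 5): e=[68,186,30] → X
    (7,2)@(15, 5): e=[44,-30,270] → .
  covered (35 px):
    . X X X . . . . . .
    . X X X X X X X . .
    . X X X X X X . . .
    . X X X X X . . . .
    . X X X X . . . . .
    X X X X . . . . . .
    X X X . . . . . . .
    X X . . . . . . . .
    X . . . . . . . . .
    . . . . . . . . . .
    . . . . . . . . . .
    . . . . . . . . . .

Final: "outside"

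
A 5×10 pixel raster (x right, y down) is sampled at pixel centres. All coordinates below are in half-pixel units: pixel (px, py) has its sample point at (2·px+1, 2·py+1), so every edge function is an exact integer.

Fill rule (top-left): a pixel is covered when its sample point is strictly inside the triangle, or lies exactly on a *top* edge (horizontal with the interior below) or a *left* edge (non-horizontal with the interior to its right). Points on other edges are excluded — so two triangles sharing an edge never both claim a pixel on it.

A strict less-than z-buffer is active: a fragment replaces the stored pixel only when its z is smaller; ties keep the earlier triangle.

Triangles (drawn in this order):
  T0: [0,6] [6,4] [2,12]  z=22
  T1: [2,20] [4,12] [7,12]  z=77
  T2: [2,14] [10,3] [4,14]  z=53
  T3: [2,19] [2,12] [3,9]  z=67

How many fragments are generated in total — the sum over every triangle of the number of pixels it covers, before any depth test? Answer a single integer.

T0:
  2·area = 40
  edge (0, 6)→(6, 4): d=(6,-2) top-left  bias=+0
  edge (6, 4)→(2, 12): d=(-4,8) right/bottom  bias=-1
  edge (2, 12)→(0, 6): d=(-2,-6) top-left  bias=+0
    (4,1)@(9, 3): e=[0,-20,60] → ·  [on edge]
    (1,2)@(3, 5): e=[0,20,20] → █  [on edge]
    (2,2)@(5, 5): e=[4,4,32] → █
    (3,2)@(7, 5): e=[8,-12,44] → ·
    (0,3)@(1, 7): e=[8,28,4] → █
    (2,3)@(5, 7): e=[16,-4,28] → ·
    (0,4)@(1, 9): e=[20,20,0] → █  [on edge]
    (2,4)@(5, 9): e=[28,-12,24] → ·
    (0,5)@(1, 11): e=[32,12,-4] → ·
    (1,5)@(3, 11): e=[36,-4,8] → ·
    (1,7)@(3, 15): e=[60,-20,0] → ·  [on edge]
  covered (6 px):
    · · · · ·
    · · · · ·
    · █ █ · ·
    █ █ · · ·
    █ █ · · ·
    · · · · ·
    · · · · ·
    · · · · ·
    · · · · ·
    · · · · ·
T1:
  2·area = 24
  edge (2, 20)→(4, 12): d=(2,-8) top-left  bias=+0
  edge (4, 12)→(7, 12): d=(3,0) top-left  bias=+0
  edge (7, 12)→(2, 20): d=(-5,8) right/bottom  bias=-1
    (2,6)@(5, 13): e=[10,3,11] → █
    (3,6)@(7, 13): e=[26,3,-5] → ·
    (2,7)@(5, 15): e=[14,9,1] → █
    (3,7)@(7, 15): e=[30,9,-15] → ·
    (1,8)@(3, 17): e=[2,15,7] → █
    (2,8)@(5, 17): e=[18,15,-9] → ·
    (1,9)@(3, 19): e=[6,21,-3] → ·
  covered (3 px):
    · · · · ·
    · · · · ·
    · · · · ·
    · · · · ·
    · · · · ·
    · · · · ·
    · · █ · ·
    · · █ · ·
    · █ · · ·
    · · · · ·
T2:
  2·area = 22
  edge (2, 14)→(10, 3): d=(8,-11) top-left  bias=+0
  edge (10, 3)→(4, 14): d=(-6,11) right/bottom  bias=-1
  edge (4, 14)→(2, 14): d=(-2,0) right/bottom  bias=-1
    (2,5)@(5, 11): e=[9,7,6] → █
    (3,5)@(7, 11): e=[31,-15,6] → ·
    (1,6)@(3, 13): e=[3,17,2] → █
    (2,6)@(5, 13): e=[25,-5,2] → ·
    (1,7)@(3, 15): e=[19,5,-2] → ·
  covered (2 px):
    · · · · ·
    · · · · ·
    · · · · ·
    · · · · ·
    · · · · ·
    · · █ · ·
    · █ · · ·
    · · · · ·
    · · · · ·
    · · · · ·
T3:
  2·area = 7
  edge (2, 19)→(2, 12): d=(0,-7) top-left  bias=+0
  edge (2, 12)→(3, 9): d=(1,-3) top-left  bias=+0
  edge (3, 9)→(2, 19): d=(-1,10) right/bottom  bias=-1
    (2,1)@(5, 3): e=[21,0,-14] → ·  [on edge]
    (1,4)@(3, 9): e=[7,0,0] → ·  [on edge]
    (0,7)@(1, 15): e=[-7,0,14] → ·  [on edge]
  covered (0 px):
    · · · · ·
    · · · · ·
    · · · · ·
    · · · · ·
    · · · · ·
    · · · · ·
    · · · · ·
    · · · · ·
    · · · · ·
    · · · · ·

Final: 11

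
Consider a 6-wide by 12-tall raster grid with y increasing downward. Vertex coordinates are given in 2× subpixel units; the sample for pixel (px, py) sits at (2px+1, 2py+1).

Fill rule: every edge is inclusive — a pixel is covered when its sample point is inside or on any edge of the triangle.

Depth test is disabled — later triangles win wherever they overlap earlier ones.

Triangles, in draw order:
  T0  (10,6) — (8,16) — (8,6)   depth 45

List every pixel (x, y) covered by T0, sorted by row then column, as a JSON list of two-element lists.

T0:
  2·area = 20
  edge (10, 6)→(8, 16): d=(-2,10) inclusive
  edge (8, 16)→(8, 6): d=(0,-10) inclusive
  edge (8, 6)→(10, 6): d=(2,0) inclusive
    (5,0)@(11, 1): e=[0,30,-10] → ·  [on edge]
    (4,3)@(9, 7): e=[8,10,2] → #
    (5,3)@(11, 7): e=[-12,30,2] → ·
    (4,4)@(9, 9): e=[4,10,6] → #
    (5,4)@(11, 9): e=[-16,30,6] → ·
    (4,5)@(9, 11): e=[0,10,10] → #  [on edge]
    (5,5)@(11, 11): e=[-20,30,10] → ·
    (4,6)@(9, 13): e=[-4,10,14] → ·
    (3,10)@(7, 21): e=[0,-10,30] → ·  [on edge]
  covered (3 px):
    · · · · · ·
    · · · · · ·
    · · · · · ·
    · · · · # ·
    · · · · # ·
    · · · · # ·
    · · · · · ·
    · · · · · ·
    · · · · · ·
    · · · · · ·
    · · · · · ·
    · · · · · ·

Result: [[4,3],[4,4],[4,5]]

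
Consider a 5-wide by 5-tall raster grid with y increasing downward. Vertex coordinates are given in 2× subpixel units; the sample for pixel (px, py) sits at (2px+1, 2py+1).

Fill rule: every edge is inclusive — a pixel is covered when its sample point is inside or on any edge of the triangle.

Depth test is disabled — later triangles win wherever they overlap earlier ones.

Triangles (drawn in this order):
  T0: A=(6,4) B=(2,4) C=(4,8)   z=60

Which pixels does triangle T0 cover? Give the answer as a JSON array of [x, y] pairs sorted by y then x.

T0:
  2·area = 16  (B↔C swapped to make it positive)
  edge (6, 4)→(4, 8): d=(-2,4) inclusive
  edge (4, 8)→(2, 4): d=(-2,-4) inclusive
  edge (2, 4)→(6, 4): d=(4,0) inclusive
    (1,2)@(3, 5): e=[10,2,4] → █
    (2,2)@(5, 5): e=[2,10,4] → █
    (3,2)@(7, 5): e=[-6,18,4] → ·
    (1,3)@(3, 7): e=[6,-2,12] → ·
    (2,3)@(5, 7): e=[-2,6,12] → ·
  covered (2 px):
    · · · · ·
    · · · · ·
    · █ █ · ·
    · · · · ·
    · · · · ·

Result: [[1,2],[2,2]]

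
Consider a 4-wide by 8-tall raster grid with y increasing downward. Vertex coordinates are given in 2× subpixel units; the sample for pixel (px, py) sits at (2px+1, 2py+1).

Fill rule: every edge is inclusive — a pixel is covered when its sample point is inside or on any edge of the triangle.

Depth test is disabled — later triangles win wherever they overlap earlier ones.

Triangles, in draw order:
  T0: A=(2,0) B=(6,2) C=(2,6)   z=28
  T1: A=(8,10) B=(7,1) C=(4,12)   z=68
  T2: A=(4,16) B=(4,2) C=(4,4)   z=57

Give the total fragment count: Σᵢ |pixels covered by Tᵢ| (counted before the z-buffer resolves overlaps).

T0:
  2·area = 24
  edge (2, 0)→(6, 2): d=(4,2) inclusive
  edge (6, 2)→(2, 6): d=(-4,4) inclusive
  edge (2, 6)→(2, 0): d=(0,-6) inclusive
    (1,0)@(3, 1): e=[2,16,6] → #
    (2,0)@(5, 1): e=[-2,8,18] → ·
    (3,0)@(7, 1): e=[-6,0,30] → ·  [on edge]
    (1,1)@(3, 3): e=[10,8,6] → #
    (2,1)@(5, 3): e=[6,0,18] → #  [on edge]
    (3,1)@(7, 3): e=[2,-8,30] → ·
    (1,2)@(3, 5): e=[18,0,6] → #  [on edge]
    (2,2)@(5, 5): e=[14,-8,18] → ·
    (0,3)@(1, 7): e=[30,0,-6] → ·  [on edge]
    (1,3)@(3, 7): e=[26,-8,6] → ·
  covered (4 px):
    · # · ·
    · # # ·
    · # · ·
    · · · ·
    · · · ·
    · · · ·
    · · · ·
    · · · ·
T1:
  2·area = 38  (B↔C swapped to make it positive)
  edge (8, 10)→(4, 12): d=(-4,2) inclusive
  edge (4, 12)→(7, 1): d=(3,-11) inclusive
  edge (7, 1)→(8, 10): d=(1,9) inclusive
    (3,0)@(7, 1): e=[38,0,0] → #  [on edge]
    (3,1)@(7, 3): e=[30,6,2] → #
    (3,2)@(7, 5): e=[22,12,4] → #
    (3,3)@(7, 7): e=[14,18,6] → #
    (2,4)@(5, 9): e=[10,2,26] → #
    (2,5)@(5, 11): e=[2,8,28] → #
    (3,5)@(7, 11): e=[-2,30,10] → ·
    (2,6)@(5, 13): e=[-6,14,30] → ·
  covered (7 px):
    · · · #
    · · · #
    · · · #
    · · · #
    · · # #
    · · # ·
    · · · ·
    · · · ·
T2:
  degenerate (2·area = 0) — covers nothing

Final: 11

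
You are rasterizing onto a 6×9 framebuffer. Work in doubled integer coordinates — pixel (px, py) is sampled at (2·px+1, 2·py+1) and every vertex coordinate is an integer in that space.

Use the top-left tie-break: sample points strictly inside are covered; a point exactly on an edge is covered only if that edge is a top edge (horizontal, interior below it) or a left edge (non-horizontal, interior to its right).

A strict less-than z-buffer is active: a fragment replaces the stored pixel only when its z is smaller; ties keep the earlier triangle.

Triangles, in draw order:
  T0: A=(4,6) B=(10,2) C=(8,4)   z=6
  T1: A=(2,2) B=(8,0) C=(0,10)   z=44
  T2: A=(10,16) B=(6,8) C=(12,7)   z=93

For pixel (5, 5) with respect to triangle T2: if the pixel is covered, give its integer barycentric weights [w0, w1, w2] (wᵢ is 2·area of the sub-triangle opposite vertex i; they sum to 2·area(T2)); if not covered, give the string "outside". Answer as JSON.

T0:
  2·area = 4
  edge (4, 6)→(10, 2): d=(6,-4) top-left  bias=+0
  edge (10, 2)→(8, 4): d=(-2,2) right/bottom  bias=-1
  edge (8, 4)→(4, 6): d=(-4,2) right/bottom  bias=-1
    (5,0)@(11, 1): e=[-2,0,6] → ·  [on edge]
    (4,1)@(9, 3): e=[2,0,2] → ·  [on edge]
    (3,2)@(7, 5): e=[6,0,-2] → ·  [on edge]
    (2,3)@(5, 7): e=[10,0,-6] → ·  [on edge]
    (1,4)@(3, 9): e=[14,0,-10] → ·  [on edge]
    (0,5)@(1, 11): e=[18,0,-14] → ·  [on edge]
  covered (0 px):
    · · · · · ·
    · · · · · ·
    · · · · · ·
    · · · · · ·
    · · · · · ·
    · · · · · ·
    · · · · · ·
    · · · · · ·
    · · · · · ·
T1:
  2·area = 44
  edge (2, 2)→(8, 0): d=(6,-2) top-left  bias=+0
  edge (8, 0)→(0, 10): d=(-8,10) right/bottom  bias=-1
  edge (0, 10)→(2, 2): d=(2,-8) top-left  bias=+0
    (2,0)@(5, 1): e=[0,22,22] → █  [on edge]
    (3,0)@(7, 1): e=[4,2,38] → █
    (4,0)@(9, 1): e=[8,-18,54] → ·
    (1,1)@(3, 3): e=[8,26,10] → █
    (3,1)@(7, 3): e=[16,-14,42] → ·
    (1,2)@(3, 5): e=[20,10,14] → █
    (2,2)@(5, 5): e=[24,-10,30] → ·
    (0,3)@(1, 7): e=[28,14,2] → █
    (1,3)@(3, 7): e=[32,-6,18] → ·
    (0,4)@(1, 9): e=[40,-2,6] → ·
  covered (6 px):
    · · █ █ · ·
    · █ █ · · ·
    · █ · · · ·
    █ · · · · ·
    · · · · · ·
    · · · · · ·
    · · · · · ·
    · · · · · ·
    · · · · · ·
T2:
  2·area = 52
  edge (10, 16)→(6, 8): d=(-4,-8) top-left  bias=+0
  edge (6, 8)→(12, 7): d=(6,-1) top-left  bias=+0
  edge (12, 7)→(10, 16): d=(-2,9) right/bottom  bias=-1
    (3,4)@(7, 9): e=[4,7,41] → █
    (4,4)@(9, 9): e=[20,9,23] → █
    (5,4)@(11, 9): e=[36,11,5] → █
    (3,5)@(7, 11): e=[-4,19,37] → ·
    (4,5)@(9, 11): e=[12,21,19] → █
    (4,6)@(9, 13): e=[4,33,15] → █
    (5,6)@(11, 13): e=[20,35,-3] → ·
    (4,7)@(9, 15): e=[-4,45,11] → ·
  covered (6 px):
    · · · · · ·
    · · · · · ·
    · · · · · ·
    · · · · · ·
    · · · █ █ █
    · · · · █ █
    · · · · █ ·
    · · · · · ·
    · · · · · ·

Answer: [23,1,28]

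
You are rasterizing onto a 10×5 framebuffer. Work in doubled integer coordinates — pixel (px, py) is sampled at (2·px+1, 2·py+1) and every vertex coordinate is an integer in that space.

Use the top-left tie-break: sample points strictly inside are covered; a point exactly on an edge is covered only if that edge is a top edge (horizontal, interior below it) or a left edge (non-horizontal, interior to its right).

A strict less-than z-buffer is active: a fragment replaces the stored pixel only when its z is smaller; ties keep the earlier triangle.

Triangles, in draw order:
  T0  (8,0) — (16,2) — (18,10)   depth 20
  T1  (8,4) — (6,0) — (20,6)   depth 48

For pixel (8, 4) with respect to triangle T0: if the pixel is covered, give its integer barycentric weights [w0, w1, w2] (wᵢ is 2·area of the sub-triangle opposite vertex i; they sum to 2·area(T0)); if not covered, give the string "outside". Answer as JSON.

T0:
  2·area = 60
  edge (8, 0)→(16, 2): d=(8,2) right/bottom  bias=-1
  edge (16, 2)→(18, 10): d=(2,8) right/bottom  bias=-1
  edge (18, 10)→(8, 0): d=(-10,-10) top-left  bias=+0
    (4,0)@(9, 1): e=[6,54,0] → X  [on edge]
    (5,0)@(11, 1): e=[2,38,20] → X
    (6,0)@(13, 1): e=[-2,22,40] → .
    (4,1)@(9, 3): e=[22,58,-20] → .
    (5,1)@(11, 3): e=[18,42,0] → X  [on edge]
    (6,1)@(13, 3): e=[14,26,20] → X
    (7,1)@(15, 3): e=[10,10,40] → X
    (8,1)@(17, 3): e=[6,-6,60] → .
    (5,2)@(11, 5): e=[34,46,-20] → .
    (6,2)@(13, 5): e=[30,30,0] → X  [on edge]
    (8,2)@(17, 5): e=[22,-2,40] → .
    (6,3)@(13, 7): e=[46,34,-20] → .
    (7,3)@(15, 7): e=[42,18,0] → X  [on edge]
    (8,4)@(17, 9): e=[54,6,0] → X  [on edge]
  covered (10 px):
    . . . . X X . . . .
    . . . . . X X X . .
    . . . . . . X X . .
    . . . . . . . X X .
    . . . . . . . . X .
T1:
  2·area = 44
  edge (8, 4)→(6, 0): d=(-2,-4) top-left  bias=+0
  edge (6, 0)→(20, 6): d=(14,6) right/bottom  bias=-1
  edge (20, 6)→(8, 4): d=(-12,-2) top-left  bias=+0
    (3,0)@(7, 1): e=[2,8,34] → X
    (4,0)@(9, 1): e=[10,-4,38] → .
    (3,1)@(7, 3): e=[-2,36,10] → .
    (4,1)@(9, 3): e=[6,24,14] → X
    (5,1)@(11, 3): e=[14,12,18] → X
    (6,1)@(13, 3): e=[22,0,22] → .  [on edge]
    (4,2)@(9, 5): e=[2,52,-10] → .
    (5,2)@(11, 5): e=[10,40,-6] → .
    (7,2)@(15, 5): e=[26,16,2] → X
    (8,2)@(17, 5): e=[34,4,6] → X
    (9,2)@(19, 5): e=[42,-8,10] → .
    (7,3)@(15, 7): e=[22,44,-22] → .
  covered (5 px):
    . . . X . . . . . .
    . . . . X X . . . .
    . . . . . . . X X .
    . . . . . . . . . .
    . . . . . . . . . .

Final: [6,0,54]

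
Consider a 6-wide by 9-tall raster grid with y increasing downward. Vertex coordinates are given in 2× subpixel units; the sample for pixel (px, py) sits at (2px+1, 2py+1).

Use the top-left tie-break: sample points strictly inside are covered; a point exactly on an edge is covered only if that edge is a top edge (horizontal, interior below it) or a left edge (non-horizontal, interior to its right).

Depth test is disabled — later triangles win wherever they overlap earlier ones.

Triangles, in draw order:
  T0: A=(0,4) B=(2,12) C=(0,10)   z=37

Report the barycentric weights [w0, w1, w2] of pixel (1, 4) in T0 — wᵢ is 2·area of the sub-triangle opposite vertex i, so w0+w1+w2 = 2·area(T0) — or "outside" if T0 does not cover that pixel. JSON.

T0:
  2·area = 12
  edge (0, 4)→(2, 12): d=(2,8) right/bottom  bias=-1
  edge (2, 12)→(0, 10): d=(-2,-2) top-left  bias=+0
  edge (0, 10)→(0, 4): d=(0,-6) top-left  bias=+0
    (0,4)@(1, 9): e=[2,4,6] → █
    (1,4)@(3, 9): e=[-14,8,18] → ·
    (0,5)@(1, 11): e=[6,0,6] → █  [on edge]
    (1,5)@(3, 11): e=[-10,4,18] → ·
    (0,6)@(1, 13): e=[10,-4,6] → ·
    (1,6)@(3, 13): e=[-6,0,18] → ·  [on edge]
    (2,7)@(5, 15): e=[-18,0,30] → ·  [on edge]
    (3,8)@(7, 17): e=[-30,0,42] → ·  [on edge]
  covered (2 px):
    · · · · · ·
    · · · · · ·
    · · · · · ·
    · · · · · ·
    █ · · · · ·
    █ · · · · ·
    · · · · · ·
    · · · · · ·
    · · · · · ·

Result: "outside"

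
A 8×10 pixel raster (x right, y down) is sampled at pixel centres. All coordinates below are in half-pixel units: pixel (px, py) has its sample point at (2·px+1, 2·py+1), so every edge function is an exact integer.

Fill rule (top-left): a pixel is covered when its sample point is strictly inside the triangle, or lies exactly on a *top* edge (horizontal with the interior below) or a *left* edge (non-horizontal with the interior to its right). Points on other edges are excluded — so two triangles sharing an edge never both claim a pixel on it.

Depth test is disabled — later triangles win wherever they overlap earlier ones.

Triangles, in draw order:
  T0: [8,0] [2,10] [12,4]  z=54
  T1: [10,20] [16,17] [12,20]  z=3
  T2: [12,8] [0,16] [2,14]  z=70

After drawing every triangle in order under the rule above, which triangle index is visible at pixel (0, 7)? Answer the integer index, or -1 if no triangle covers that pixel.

T0:
  2·area = 64  (B↔C swapped to make it positive)
  edge (8, 0)→(12, 4): d=(4,4) right/bottom  bias=-1
  edge (12, 4)→(2, 10): d=(-10,6) right/bottom  bias=-1
  edge (2, 10)→(8, 0): d=(6,-10) top-left  bias=+0
    (4,0)@(9, 1): e=[0,48,16] → ·  [on edge]
    (3,1)@(7, 3): e=[16,40,8] → █
    (4,1)@(9, 3): e=[8,28,28] → █
    (5,1)@(11, 3): e=[0,16,48] → ·  [on edge]
    (2,2)@(5, 5): e=[32,32,0] → █  [on edge]
    (5,2)@(11, 5): e=[8,-4,60] → ·
    (6,2)@(13, 5): e=[0,-16,80] → ·  [on edge]
    (2,3)@(5, 7): e=[40,12,12] → █
    (3,3)@(7, 7): e=[32,0,32] → ·  [on edge]
    (4,3)@(9, 7): e=[24,-12,52] → ·
    (7,3)@(15, 7): e=[0,-48,112] → ·  [on edge]
    (1,4)@(3, 9): e=[56,4,4] → █
  covered (7 px):
    · · · · · · · ·
    · · · █ █ · · ·
    · · █ █ █ · · ·
    · · █ · · · · ·
    · █ · · · · · ·
    · · · · · · · ·
    · · · · · · · ·
    · · · · · · · ·
    · · · · · · · ·
    · · · · · · · ·
T1:
  2·area = 6
  edge (10, 20)→(16, 17): d=(6,-3) top-left  bias=+0
  edge (16, 17)→(12, 20): d=(-4,3) right/bottom  bias=-1
  edge (12, 20)→(10, 20): d=(-2,0) right/bottom  bias=-1
    (6,9)@(13, 19): e=[3,1,2] → █
    (7,9)@(15, 19): e=[9,-5,2] → ·
  covered (1 px):
    · · · · · · · ·
    · · · · · · · ·
    · · · · · · · ·
    · · · · · · · ·
    · · · · · · · ·
    · · · · · · · ·
    · · · · · · · ·
    · · · · · · · ·
    · · · · · · · ·
    · · · · · · █ ·
T2:
  2·area = 8
  edge (12, 8)→(0, 16): d=(-12,8) right/bottom  bias=-1
  edge (0, 16)→(2, 14): d=(2,-2) top-left  bias=+0
  edge (2, 14)→(12, 8): d=(10,-6) top-left  bias=+0
    (7,0)@(15, 1): e=[60,0,-52] → ·  [on edge]
    (6,1)@(13, 3): e=[52,0,-44] → ·  [on edge]
    (5,2)@(11, 5): e=[44,0,-36] → ·  [on edge]
    (4,3)@(9, 7): e=[36,0,-28] → ·  [on edge]
    (3,4)@(7, 9): e=[28,0,-20] → ·  [on edge]
    (2,5)@(5, 11): e=[20,0,-12] → ·  [on edge]
    (3,5)@(7, 11): e=[4,4,0] → █  [on edge]
    (4,5)@(9, 11): e=[-12,8,12] → ·
    (1,6)@(3, 13): e=[12,0,-4] → ·  [on edge]
    (3,6)@(7, 13): e=[-20,8,20] → ·
    (0,7)@(1, 15): e=[4,0,4] → █  [on edge]
    (1,7)@(3, 15): e=[-12,4,16] → ·
  covered (2 px):
    · · · · · · · ·
    · · · · · · · ·
    · · · · · · · ·
    · · · · · · · ·
    · · · · · · · ·
    · · · █ · · · ·
    · · · · · · · ·
    █ · · · · · · ·
    · · · · · · · ·
    · · · · · · · ·

Z-buffer (winner per pixel, '.' = empty):
  . . . . . . . .
  . . . 0 0 . . .
  . . 0 0 0 . . .
  . . 0 . . . . .
  . 0 . . . . . .
  . . . 2 . . . .
  . . . . . . . .
  2 . . . . . . .
  . . . . . . . .
  . . . . . . 1 .

Answer: 2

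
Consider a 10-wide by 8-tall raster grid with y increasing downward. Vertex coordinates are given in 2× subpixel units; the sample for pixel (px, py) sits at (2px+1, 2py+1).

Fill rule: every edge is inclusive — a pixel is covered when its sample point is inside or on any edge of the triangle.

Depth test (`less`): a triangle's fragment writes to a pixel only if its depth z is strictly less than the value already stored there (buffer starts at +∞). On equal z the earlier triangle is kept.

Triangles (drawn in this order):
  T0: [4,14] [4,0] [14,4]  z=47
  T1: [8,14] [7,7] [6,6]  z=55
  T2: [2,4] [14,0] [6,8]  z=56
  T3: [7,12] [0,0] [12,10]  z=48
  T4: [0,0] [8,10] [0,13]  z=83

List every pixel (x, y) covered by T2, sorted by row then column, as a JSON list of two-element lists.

T0:
  2·area = 140
  edge (4, 14)→(4, 0): d=(0,-14) inclusive
  edge (4, 0)→(14, 4): d=(10,4) inclusive
  edge (14, 4)→(4, 14): d=(-10,10) inclusive
    (2,0)@(5, 1): e=[14,6,120] → X
    (3,0)@(7, 1): e=[42,-2,100] → .
    (8,0)@(17, 1): e=[182,-42,0] → .  [on edge]
    (2,1)@(5, 3): e=[14,26,100] → X
    (3,1)@(7, 3): e=[42,18,80] → X
    (4,1)@(9, 3): e=[70,10,60] → X
    (5,1)@(11, 3): e=[98,2,40] → X
    (6,1)@(13, 3): e=[126,-6,20] → .
    (7,1)@(15, 3): e=[154,-14,0] → .  [on edge]
    (2,2)@(5, 5): e=[14,46,80] → X
    (6,2)@(13, 5): e=[126,14,0] → X  [on edge]
    (7,2)@(15, 5): e=[154,6,-20] → .
    (5,3)@(11, 7): e=[98,42,0] → X  [on edge]
    (4,4)@(9, 9): e=[70,70,0] → X  [on edge]
    (3,5)@(7, 11): e=[42,98,0] → X  [on edge]
    (2,6)@(5, 13): e=[14,126,0] → X  [on edge]
    (1,7)@(3, 15): e=[-14,154,0] → .  [on edge]
  covered (20 px):
    . . X . . . . . . .
    . . X X X X . . . .
    . . X X X X X . . .
    . . X X X X . . . .
    . . X X X . . . . .
    . . X X . . . . . .
    . . X . . . . . . .
    . . . . . . . . . .
T1:
  2·area = 6  (B↔C swapped to make it positive)
  edge (8, 14)→(6, 6): d=(-2,-8) inclusive
  edge (6, 6)→(7, 7): d=(1,1) inclusive
  edge (7, 7)→(8, 14): d=(1,7) inclusive
    (0,0)@(1, 1): e=[-30,0,36] → .  [on edge]
    (1,1)@(3, 3): e=[-18,0,24] → .  [on edge]
    (2,2)@(5, 5): e=[-6,0,12] → .  [on edge]
    (3,3)@(7, 7): e=[6,0,0] → X  [on edge]
    (4,3)@(9, 7): e=[22,-2,-14] → .
    (3,4)@(7, 9): e=[2,2,2] → X
    (4,4)@(9, 9): e=[18,0,-12] → .  [on edge]
    (3,5)@(7, 11): e=[-2,4,4] → .
    (5,5)@(11, 11): e=[30,0,-24] → .  [on edge]
    (6,6)@(13, 13): e=[42,0,-36] → .  [on edge]
    (7,7)@(15, 15): e=[54,0,-48] → .  [on edge]
  covered (2 px):
    . . . . . . . . . .
    . . . . . . . . . .
    . . . . . . . . . .
    . . . X . . . . . .
    . . . X . . . . . .
    . . . . . . . . . .
    . . . . . . . . . .
    . . . . . . . . . .
T2:
  2·area = 64
  edge (2, 4)→(14, 0): d=(12,-4) inclusive
  edge (14, 0)→(6, 8): d=(-8,8) inclusive
  edge (6, 8)→(2, 4): d=(-4,-4) inclusive
    (5,0)@(11, 1): e=[0,16,48] → X  [on edge]
    (6,0)@(13, 1): e=[8,0,56] → X  [on edge]
    (7,0)@(15, 1): e=[16,-16,64] → .
    (0,1)@(1, 3): e=[-16,80,0] → .  [on edge]
    (2,1)@(5, 3): e=[0,48,16] → X  [on edge]
    (3,1)@(7, 3): e=[8,32,24] → X
    (4,1)@(9, 3): e=[16,16,32] → X
    (5,1)@(11, 3): e=[24,0,40] → X  [on edge]
    (6,1)@(13, 3): e=[32,-16,48] → .
    (1,2)@(3, 5): e=[16,48,0] → X  [on edge]
    (4,2)@(9, 5): e=[40,0,24] → X  [on edge]
    (5,2)@(11, 5): e=[48,-16,32] → .
    (2,3)@(5, 7): e=[48,16,0] → X  [on edge]
    (3,3)@(7, 7): e=[56,0,8] → X  [on edge]
    (2,4)@(5, 9): e=[72,0,-8] → .  [on edge]
    (3,4)@(7, 9): e=[80,-16,0] → .  [on edge]
    (1,5)@(3, 11): e=[88,0,-24] → .  [on edge]
    (4,5)@(9, 11): e=[112,-48,0] → .  [on edge]
    (0,6)@(1, 13): e=[104,0,-40] → .  [on edge]
    (5,6)@(11, 13): e=[144,-80,0] → .  [on edge]
    (6,7)@(13, 15): e=[176,-112,0] → .  [on edge]
  covered (12 px):
    . . . . . X X . . .
    . . X X X X . . . .
    . X X X X . . . . .
    . . X X . . . . . .
    . . . . . . . . . .
    . . . . . . . . . .
    . . . . . . . . . .
    . . . . . . . . . .
T3:
  2·area = 74
  edge (7, 12)→(0, 0): d=(-7,-12) inclusive
  edge (0, 0)→(12, 10): d=(12,10) inclusive
  edge (12, 10)→(7, 12): d=(-5,2) inclusive
    (0,0)@(1, 1): e=[5,2,67] → X
    (1,0)@(3, 1): e=[29,-18,63] → .
    (0,1)@(1, 3): e=[-9,26,57] → .
    (1,1)@(3, 3): e=[15,6,53] → X
    (2,1)@(5, 3): e=[39,-14,49] → .
    (1,2)@(3, 5): e=[1,30,43] → X
    (2,2)@(5, 5): e=[25,10,39] → X
    (3,2)@(7, 5): e=[49,-10,35] → .
    (1,3)@(3, 7): e=[-13,54,33] → .
    (2,3)@(5, 7): e=[11,34,29] → X
    (3,3)@(7, 7): e=[35,14,25] → X
    (4,3)@(9, 7): e=[59,-6,21] → .
  covered (10 px):
    X . . . . . . . . .
    . X . . . . . . . .
    . X X . . . . . . .
    . . X X . . . . . .
    . . . X X . . . . .
    . . . X X . . . . .
    . . . . . . . . . .
    . . . . . . . . . .
T4:
  2·area = 104
  edge (0, 0)→(8, 10): d=(8,10) inclusive
  edge (8, 10)→(0, 13): d=(-8,3) inclusive
  edge (0, 13)→(0, 0): d=(0,-13) inclusive
    (0,1)@(1, 3): e=[14,77,13] → X
    (1,1)@(3, 3): e=[-6,71,39] → .
    (0,2)@(1, 5): e=[30,61,13] → X
    (1,2)@(3, 5): e=[10,55,39] → X
    (2,2)@(5, 5): e=[-10,49,65] → .
    (0,3)@(1, 7): e=[46,45,13] → X
    (2,3)@(5, 7): e=[6,33,65] → X
    (3,3)@(7, 7): e=[-14,27,91] → .
    (0,4)@(1, 9): e=[62,29,13] → X
    (3,4)@(7, 9): e=[2,11,91] → X
    (4,4)@(9, 9): e=[-18,5,117] → .
    (0,5)@(1, 11): e=[78,13,13] → X
  covered (13 px):
    . . . . . . . . . .
    X . . . . . . . . .
    X X . . . . . . . .
    X X X . . . . . . .
    X X X X . . . . . .
    X X X . . . . . . .
    . . . . . . . . . .
    . . . . . . . . . .

Final: [[5,0],[6,0],[2,1],[3,1],[4,1],[5,1],[1,2],[2,2],[3,2],[4,2],[2,3],[3,3]]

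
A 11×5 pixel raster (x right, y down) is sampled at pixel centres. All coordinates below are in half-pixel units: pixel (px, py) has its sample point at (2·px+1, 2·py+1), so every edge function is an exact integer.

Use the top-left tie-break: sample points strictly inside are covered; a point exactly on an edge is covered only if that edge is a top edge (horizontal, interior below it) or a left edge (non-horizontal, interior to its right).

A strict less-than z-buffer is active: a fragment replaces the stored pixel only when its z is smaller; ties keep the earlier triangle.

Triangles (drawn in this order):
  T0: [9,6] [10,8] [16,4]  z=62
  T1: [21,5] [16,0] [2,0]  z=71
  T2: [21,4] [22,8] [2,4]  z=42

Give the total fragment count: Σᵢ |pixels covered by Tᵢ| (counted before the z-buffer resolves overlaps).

T0:
  2·area = 16  (B↔C swapped to make it positive)
  edge (9, 6)→(16, 4): d=(7,-2) top-left  bias=+0
  edge (16, 4)→(10, 8): d=(-6,4) right/bottom  bias=-1
  edge (10, 8)→(9, 6): d=(-1,-2) top-left  bias=+0
    (6,2)@(13, 5): e=[1,6,9] → █
    (7,2)@(15, 5): e=[5,-2,13] → ·
    (5,3)@(11, 7): e=[11,2,3] → █
    (6,3)@(13, 7): e=[15,-6,7] → ·
    (5,4)@(11, 9): e=[25,-10,1] → ·
  covered (2 px):
    · · · · · · · · · · ·
    · · · · · · · · · · ·
    · · · · · · █ · · · ·
    · · · · · █ · · · · ·
    · · · · · · · · · · ·
T1:
  2·area = 70  (B↔C swapped to make it positive)
  edge (21, 5)→(2, 0): d=(-19,-5) top-left  bias=+0
  edge (2, 0)→(16, 0): d=(14,0) top-left  bias=+0
  edge (16, 0)→(21, 5): d=(5,5) right/bottom  bias=-1
    (3,0)@(7, 1): e=[6,14,50] → █
    (4,0)@(9, 1): e=[16,14,40] → █
    (5,0)@(11, 1): e=[26,14,30] → █
    (6,0)@(13, 1): e=[36,14,20] → █
    (7,0)@(15, 1): e=[46,14,10] → █
    (8,0)@(17, 1): e=[56,14,0] → ·  [on edge]
    (3,1)@(7, 3): e=[-32,42,60] → ·
    (4,1)@(9, 3): e=[-22,42,50] → ·
    (5,1)@(11, 3): e=[-12,42,40] → ·
    (6,1)@(13, 3): e=[-2,42,30] → ·
    (7,1)@(15, 3): e=[8,42,20] → █
    (8,1)@(17, 3): e=[18,42,10] → █
    (9,1)@(19, 3): e=[28,42,0] → ·  [on edge]
    (10,2)@(21, 5): e=[0,70,0] → ·  [on edge]
  covered (7 px):
    · · · █ █ █ █ █ · · ·
    · · · · · · · █ █ · ·
    · · · · · · · · · · ·
    · · · · · · · · · · ·
    · · · · · · · · · · ·
T2:
  2·area = 76
  edge (21, 4)→(22, 8): d=(1,4) right/bottom  bias=-1
  edge (22, 8)→(2, 4): d=(-20,-4) top-left  bias=+0
  edge (2, 4)→(21, 4): d=(19,0) top-left  bias=+0
    (3,2)@(7, 5): e=[57,0,19] → █  [on edge]
    (4,2)@(9, 5): e=[49,8,19] → █
    (5,2)@(11, 5): e=[41,16,19] → █
    (6,2)@(13, 5): e=[33,24,19] → █
    (7,2)@(15, 5): e=[25,32,19] → █
    (8,2)@(17, 5): e=[17,40,19] → █
    (9,2)@(19, 5): e=[9,48,19] → █
    (10,2)@(21, 5): e=[1,56,19] → █
    (3,3)@(7, 7): e=[59,-40,57] → ·
    (4,3)@(9, 7): e=[51,-32,57] → ·
    (5,3)@(11, 7): e=[43,-24,57] → ·
    (6,3)@(13, 7): e=[35,-16,57] → ·
    (8,3)@(17, 7): e=[19,0,57] → █  [on edge]
  covered (11 px):
    · · · · · · · · · · ·
    · · · · · · · · · · ·
    · · · █ █ █ █ █ █ █ █
    · · · · · · · · █ █ █
    · · · · · · · · · · ·

Result: 20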